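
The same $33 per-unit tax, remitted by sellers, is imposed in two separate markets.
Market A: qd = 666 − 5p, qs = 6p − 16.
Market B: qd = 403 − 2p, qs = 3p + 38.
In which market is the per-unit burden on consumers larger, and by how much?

Market B, by $1.8.

Market A: pre-tax p* = $62, q* = 356; post-tax q = 266; per-unit burden on consumers = $18.
Market B: pre-tax p* = $73, q* = 257; post-tax q = 217.4; per-unit burden on consumers = $19.8.
Difference: $18 vs $19.8 → market B is larger by $1.8.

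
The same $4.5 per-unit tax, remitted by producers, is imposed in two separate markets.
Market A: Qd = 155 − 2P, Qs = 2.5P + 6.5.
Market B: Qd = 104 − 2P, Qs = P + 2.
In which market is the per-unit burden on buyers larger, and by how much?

Market A: pre-tax P* = $33, Q* = 89; post-tax Q = 84; per-unit burden on buyers = $2.5.
Market B: pre-tax P* = $34, Q* = 36; post-tax Q = 33; per-unit burden on buyers = $1.5.
Difference: $2.5 vs $1.5 → market A is larger by $1.

Market A, by $1.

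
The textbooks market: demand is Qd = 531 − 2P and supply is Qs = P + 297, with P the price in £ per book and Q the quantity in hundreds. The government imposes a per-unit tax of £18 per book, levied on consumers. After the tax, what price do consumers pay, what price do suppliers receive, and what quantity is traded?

Consumers pay £84; suppliers receive £66; quantity = 363.

Without the tax, 531 − 2P = P + 297 gives 3P = 234, so P* = £78 and Q* = 375.
With the tax collected from consumers, demand (in seller-price terms) shifts: Qd = 531 − 2(P + 18).
New equilibrium: consumers pay £84, suppliers receive £66, Q = 363. (Wedge: Pb − Ps = 18.)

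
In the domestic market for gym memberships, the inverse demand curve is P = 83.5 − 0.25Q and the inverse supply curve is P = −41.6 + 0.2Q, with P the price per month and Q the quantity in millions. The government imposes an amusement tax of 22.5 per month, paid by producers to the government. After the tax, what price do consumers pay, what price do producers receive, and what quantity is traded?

Rewrite in direct form: Qd = 334 − 4P and Qs = 5P + 208.
Before the tax: set 334 − 4P = 5P + 208 → P* = 14, Q* = 278.
With the tax collected from producers, supply shifts: Qs = 5(P − 22.5) + 208.
New equilibrium: consumers pay 26.5, producers receive 4, Q = 228. (Wedge: Pb − Ps = 22.5.)

Consumers pay 26.5; producers receive 4; quantity = 228.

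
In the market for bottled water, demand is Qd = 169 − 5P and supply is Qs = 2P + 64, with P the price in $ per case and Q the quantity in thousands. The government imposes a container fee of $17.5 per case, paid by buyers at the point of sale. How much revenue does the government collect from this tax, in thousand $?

Without the tax, 169 − 5P = 2P + 64 gives 7P = 105, so P* = $15 and Q* = 94.
With the tax collected from buyers, demand (in seller-price terms) shifts: Qd = 169 − 5(P + 17.5).
New equilibrium: buyers pay $20, producers receive $2.5, Q = 69. (Wedge: Pb − Ps = 17.5.)
Revenue = t · Q = 17.5 · 69 = $1207.5.

Tax revenue = $1207.5 thousand.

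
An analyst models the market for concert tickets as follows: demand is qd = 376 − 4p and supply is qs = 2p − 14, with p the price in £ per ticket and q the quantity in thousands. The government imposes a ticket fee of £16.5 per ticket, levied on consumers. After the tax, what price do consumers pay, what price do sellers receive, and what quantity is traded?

Without the tax, 376 − 4p = 2p − 14 gives 6p = 390, so p* = £65 and q* = 116.
With the tax collected from consumers, demand (in seller-price terms) shifts: qd = 376 − 4(p + 16.5).
Solving gives q = 94 with consumers paying £70.5 and sellers receiving £54 (the £16.5 wedge).
The less price-elastic side of the market bears the larger share of a per-unit tax.

Consumers pay £70.5; sellers receive £54; quantity = 94.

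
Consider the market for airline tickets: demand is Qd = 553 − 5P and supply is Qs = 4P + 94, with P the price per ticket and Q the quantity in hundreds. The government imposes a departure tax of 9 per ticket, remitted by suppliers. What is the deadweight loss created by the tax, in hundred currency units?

Deadweight loss = 90 hundred.

Without the tax, 553 − 5P = 4P + 94 gives 9P = 459, so P* = 51 and Q* = 298.
With the tax collected from suppliers, supply shifts: Qs = 4(P − 9) + 94.
Solving gives Q = 278 with consumers paying 55 and suppliers receiving 46 (the 9 wedge).
Quantity falls by |ΔQ| = |298 − 278| = 20.
DWL = ½ · t · |ΔQ| = ½ · 9 · 20 = 90.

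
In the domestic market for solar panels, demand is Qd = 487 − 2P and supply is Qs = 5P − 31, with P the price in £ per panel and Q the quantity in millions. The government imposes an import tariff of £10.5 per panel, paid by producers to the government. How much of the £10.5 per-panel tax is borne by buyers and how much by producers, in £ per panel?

Before the tax: set 487 − 2P = 5P − 31 → P* = £74, Q* = 339.
With the tax collected from producers, supply shifts: Qs = 5(P − 10.5) − 31.
Solving gives Q = 324 with buyers paying £81.5 and producers receiving £71 (the £10.5 wedge).
Burden on buyers: £7.5; on producers: £3. (They sum to £10.5.)

Buyers bear £7.5 per panel; producers bear £3 per panel.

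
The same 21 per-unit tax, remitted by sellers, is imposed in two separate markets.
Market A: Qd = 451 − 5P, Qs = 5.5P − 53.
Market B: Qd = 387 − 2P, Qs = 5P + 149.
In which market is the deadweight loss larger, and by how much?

Market A, by 262.5.

Market A: pre-tax P* = 48, Q* = 211; post-tax Q = 156; deadweight loss = 577.5.
Market B: pre-tax P* = 34, Q* = 319; post-tax Q = 289; deadweight loss = 315.
Difference: 577.5 vs 315 → market A is larger by 262.5.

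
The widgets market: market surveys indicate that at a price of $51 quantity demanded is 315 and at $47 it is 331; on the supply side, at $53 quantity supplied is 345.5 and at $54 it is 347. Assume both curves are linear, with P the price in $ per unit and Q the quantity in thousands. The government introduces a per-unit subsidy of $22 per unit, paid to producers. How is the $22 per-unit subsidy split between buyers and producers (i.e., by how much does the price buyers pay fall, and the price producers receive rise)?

Buyers gain $6 per unit; producers gain $16 per unit.

Demand slope: (331 − 315)/(47 − 51) = -4, so Qd = 519 − 4P.
Supply slope: (347 − 345.5)/(54 − 53) = 1.5, so Qs = 1.5P + 266.
Without the subsidy, 519 − 4P = 1.5P + 266 gives 5.5P = 253, so P* = $46 and Q* = 335.
With a per-unit subsidy paid to producers, each receives P + 22 per unit sold, so supply becomes Qs = 1.5(P + 22) + 266.
New equilibrium: buyers pay $40, producers receive $62, Q = 359. (Wedge: Pb − Ps = −22.)
Gain to buyers: $6; to producers: $16. (They sum to $22.)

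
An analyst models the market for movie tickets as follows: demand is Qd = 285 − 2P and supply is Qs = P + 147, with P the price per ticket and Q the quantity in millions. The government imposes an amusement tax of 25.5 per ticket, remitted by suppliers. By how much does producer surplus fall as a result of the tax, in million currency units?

Producer surplus falls by 3136.5 million.

Before the tax: set 285 − 2P = P + 147 → P* = 46, Q* = 193.
With the tax collected from suppliers, supply shifts: Qs = (P − 25.5) + 147.
New equilibrium: buyers pay 54.5, suppliers receive 29, Q = 176. (Wedge: Pb − Ps = 25.5.)
ΔPS is the trapezoid between Q = 176 and Q = 193 of height 17: ½ · (193 + 176) · 17 = 3136.5.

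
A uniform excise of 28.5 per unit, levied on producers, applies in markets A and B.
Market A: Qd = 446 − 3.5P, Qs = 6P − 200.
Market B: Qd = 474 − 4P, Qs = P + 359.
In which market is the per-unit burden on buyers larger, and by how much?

Market A, by 12.3.

Market A: pre-tax P* = 68, Q* = 208; post-tax Q = 145; per-unit burden on buyers = 18.
Market B: pre-tax P* = 23, Q* = 382; post-tax Q = 359.2; per-unit burden on buyers = 5.7.
Difference: 18 vs 5.7 → market A is larger by 12.3.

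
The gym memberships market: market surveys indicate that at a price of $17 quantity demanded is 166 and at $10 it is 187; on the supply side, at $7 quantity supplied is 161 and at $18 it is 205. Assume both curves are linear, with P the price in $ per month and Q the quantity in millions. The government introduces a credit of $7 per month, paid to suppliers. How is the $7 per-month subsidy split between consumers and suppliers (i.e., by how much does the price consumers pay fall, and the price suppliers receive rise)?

Demand slope: (187 − 166)/(10 − 17) = -3, so Qd = 217 − 3P.
Supply slope: (205 − 161)/(18 − 7) = 4, so Qs = 4P + 133.
Before the subsidy: set 217 − 3P = 4P + 133 → P* = $12, Q* = 181.
With a per-unit subsidy paid to suppliers, each receives P + 7 per unit sold, so supply becomes Qs = 4(P + 7) + 133.
Solving gives Q = 193 with consumers paying $8 and suppliers receiving $15 (the $7 wedge).
Gain to consumers: $4; to suppliers: $3. (They sum to $7.)

Consumers gain $4 per month; suppliers gain $3 per month.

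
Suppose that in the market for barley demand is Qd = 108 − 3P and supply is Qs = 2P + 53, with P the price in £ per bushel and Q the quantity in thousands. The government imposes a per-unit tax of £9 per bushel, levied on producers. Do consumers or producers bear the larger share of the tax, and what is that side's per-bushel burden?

Before the tax: set 108 − 3P = 2P + 53 → P* = £11, Q* = 75.
With the tax collected from producers, supply shifts: Qs = 2(P − 9) + 53.
New equilibrium: consumers pay £14.6, producers receive £5.6, Q = 64.2. (Wedge: Pb − Ps = 9.)
Per-bushel burden: consumers £3.6, producers £5.4.
Producers take the larger share because supply is less price-elastic here (demand slope 3 vs supply slope 2).

Producers bear the larger share: £5.4 per bushel.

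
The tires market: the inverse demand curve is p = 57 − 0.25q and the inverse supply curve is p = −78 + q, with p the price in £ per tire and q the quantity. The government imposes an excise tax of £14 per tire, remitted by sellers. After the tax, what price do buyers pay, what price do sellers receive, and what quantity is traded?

Buyers pay £32.8; sellers receive £18.8; quantity = 96.8.

Rewrite in direct form: qd = 228 − 4p and qs = p + 78.
Before the tax: set 228 − 4p = p + 78 → p* = £30, q* = 108.
With the tax collected from sellers, supply shifts: qs = (p − 14) + 78.
New equilibrium: buyers pay £32.8, sellers receive £18.8, q = 96.8. (Wedge: pb − ps = 14.)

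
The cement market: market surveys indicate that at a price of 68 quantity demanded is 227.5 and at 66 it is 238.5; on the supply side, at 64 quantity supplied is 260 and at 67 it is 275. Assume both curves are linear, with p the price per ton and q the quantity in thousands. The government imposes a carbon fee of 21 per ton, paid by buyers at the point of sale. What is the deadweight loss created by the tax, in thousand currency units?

Demand slope: (238.5 − 227.5)/(66 − 68) = -5.5, so qd = 601.5 − 5.5p.
Supply slope: (275 − 260)/(67 − 64) = 5, so qs = 5p − 60.
Before the tax: set 601.5 − 5.5p = 5p − 60 → p* = 63, q* = 255.
With the tax collected from buyers, demand (in seller-price terms) shifts: qd = 601.5 − 5.5(p + 21).
Solving gives q = 200 with buyers paying 73 and sellers receiving 52 (the 21 wedge).
Quantity falls by |ΔQ| = |255 − 200| = 55.
DWL = ½ · t · |ΔQ| = ½ · 21 · 55 = 577.5.

Deadweight loss = 577.5 thousand.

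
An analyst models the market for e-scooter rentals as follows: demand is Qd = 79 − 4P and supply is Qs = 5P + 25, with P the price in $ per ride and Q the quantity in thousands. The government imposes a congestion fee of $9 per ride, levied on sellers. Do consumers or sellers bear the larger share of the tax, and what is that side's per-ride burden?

Without the tax, 79 − 4P = 5P + 25 gives 9P = 54, so P* = $6 and Q* = 55.
With the tax collected from sellers, supply shifts: Qs = 5(P − 9) + 25.
New equilibrium: consumers pay $11, sellers receive $2, Q = 35. (Wedge: Pb − Ps = 9.)
Per-ride burden: consumers $5, sellers $4.
Consumers take the larger share because demand is less price-elastic here (demand slope 4 vs supply slope 5).
The less price-elastic side of the market bears the larger share of a per-unit tax.

Consumers bear the larger share: $5 per ride.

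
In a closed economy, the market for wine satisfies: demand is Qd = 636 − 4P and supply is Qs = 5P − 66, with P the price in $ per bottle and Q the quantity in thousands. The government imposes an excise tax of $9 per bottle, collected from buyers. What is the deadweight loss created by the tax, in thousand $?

Deadweight loss = $90 thousand.

Without the tax, 636 − 4P = 5P − 66 gives 9P = 702, so P* = $78 and Q* = 324.
With the tax collected from buyers, demand (in seller-price terms) shifts: Qd = 636 − 4(P + 9).
Solving gives Q = 304 with buyers paying $83 and suppliers receiving $74 (the $9 wedge).
Quantity falls by |ΔQ| = |324 − 304| = 20.
DWL = ½ · t · |ΔQ| = ½ · 9 · 20 = $90.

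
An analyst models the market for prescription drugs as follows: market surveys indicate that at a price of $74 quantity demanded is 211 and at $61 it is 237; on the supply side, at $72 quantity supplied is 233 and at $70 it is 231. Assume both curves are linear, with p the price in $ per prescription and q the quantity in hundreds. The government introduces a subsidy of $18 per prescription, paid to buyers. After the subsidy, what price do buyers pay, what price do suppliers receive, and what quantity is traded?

Demand slope: (237 − 211)/(61 − 74) = -2, so qd = 359 − 2p.
Supply slope: (231 − 233)/(70 − 72) = 1, so qs = p + 161.
Before the subsidy: set 359 − 2p = p + 161 → p* = $66, q* = 227.
With a per-unit subsidy paid to buyers, each effectively pays p − 18, so demand becomes qd = 359 − 2(p − 18).
Solving gives q = 239 with buyers paying $60 and suppliers receiving $78 (the $18 wedge).

Buyers pay $60; suppliers receive $78; quantity = 239.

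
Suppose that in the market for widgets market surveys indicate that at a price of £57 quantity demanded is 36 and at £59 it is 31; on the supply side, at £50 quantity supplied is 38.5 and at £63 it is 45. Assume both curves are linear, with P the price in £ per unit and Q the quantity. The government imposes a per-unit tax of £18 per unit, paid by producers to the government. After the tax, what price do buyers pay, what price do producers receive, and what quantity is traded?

Demand slope: (31 − 36)/(59 − 57) = -2.5, so Qd = 178.5 − 2.5P.
Supply slope: (45 − 38.5)/(63 − 50) = 0.5, so Qs = 0.5P + 13.5.
Without the tax, 178.5 − 2.5P = 0.5P + 13.5 gives 3P = 165, so P* = £55 and Q* = 41.
With the tax collected from producers, supply shifts: Qs = 0.5(P − 18) + 13.5.
New equilibrium: buyers pay £58, producers receive £40, Q = 33.5. (Wedge: Pb − Ps = 18.)

Buyers pay £58; producers receive £40; quantity = 33.5.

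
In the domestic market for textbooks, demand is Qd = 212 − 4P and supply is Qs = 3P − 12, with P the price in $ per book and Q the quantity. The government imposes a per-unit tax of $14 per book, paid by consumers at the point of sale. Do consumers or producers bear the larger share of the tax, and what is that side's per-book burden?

Producers bear the larger share: $8 per book.

Without the tax, 212 − 4P = 3P − 12 gives 7P = 224, so P* = $32 and Q* = 84.
With the tax collected from consumers, demand (in seller-price terms) shifts: Qd = 212 − 4(P + 14).
Solving gives Q = 60 with consumers paying $38 and producers receiving $24 (the $14 wedge).
Per-book burden: consumers $6, producers $8.
Producers take the larger share because supply is less price-elastic here (demand slope 4 vs supply slope 3).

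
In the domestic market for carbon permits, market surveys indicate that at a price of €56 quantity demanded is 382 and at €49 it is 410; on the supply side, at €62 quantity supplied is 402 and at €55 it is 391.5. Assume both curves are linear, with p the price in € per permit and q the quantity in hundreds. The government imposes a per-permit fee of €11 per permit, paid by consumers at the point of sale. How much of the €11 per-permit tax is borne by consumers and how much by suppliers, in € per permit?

Demand slope: (410 − 382)/(49 − 56) = -4, so qd = 606 − 4p.
Supply slope: (391.5 − 402)/(55 − 62) = 1.5, so qs = 1.5p + 309.
Before the tax: set 606 − 4p = 1.5p + 309 → p* = €54, q* = 390.
With the tax collected from consumers, demand (in seller-price terms) shifts: qd = 606 − 4(p + 11).
New equilibrium: consumers pay €57, suppliers receive €46, q = 378. (Wedge: pb − ps = 11.)
Burden on consumers: €3; on suppliers: €8. (They sum to €11.)
The less price-elastic side of the market bears the larger share of a per-unit tax.

Consumers bear €3 per permit; suppliers bear €8 per permit.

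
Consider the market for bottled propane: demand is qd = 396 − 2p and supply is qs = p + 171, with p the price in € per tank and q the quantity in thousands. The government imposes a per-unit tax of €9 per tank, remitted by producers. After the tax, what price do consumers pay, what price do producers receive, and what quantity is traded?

Consumers pay €78; producers receive €69; quantity = 240.

Before the tax: set 396 − 2p = p + 171 → p* = €75, q* = 246.
With the tax collected from producers, supply shifts: qs = (p − 9) + 171.
New equilibrium: consumers pay €78, producers receive €69, q = 240. (Wedge: pb − ps = 9.)
The less price-elastic side of the market bears the larger share of a per-unit tax.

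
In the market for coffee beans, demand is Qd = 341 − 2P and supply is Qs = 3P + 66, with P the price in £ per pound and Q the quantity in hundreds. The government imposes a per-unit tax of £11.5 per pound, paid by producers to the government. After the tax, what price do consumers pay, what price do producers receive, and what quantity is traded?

Before the tax: set 341 − 2P = 3P + 66 → P* = £55, Q* = 231.
With the tax collected from producers, supply shifts: Qs = 3(P − 11.5) + 66.
Solving gives Q = 217.2 with consumers paying £61.9 and producers receiving £50.4 (the £11.5 wedge).

Consumers pay £61.9; producers receive £50.4; quantity = 217.2.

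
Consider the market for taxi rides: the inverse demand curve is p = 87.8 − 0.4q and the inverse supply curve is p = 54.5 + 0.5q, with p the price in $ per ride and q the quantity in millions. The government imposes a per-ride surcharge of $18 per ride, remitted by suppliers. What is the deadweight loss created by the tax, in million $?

Rewrite in direct form: qd = 219.5 − 2.5p and qs = 2p − 109.
Before the tax: set 219.5 − 2.5p = 2p − 109 → p* = $73, q* = 37.
With the tax collected from suppliers, supply shifts: qs = 2(p − 18) − 109.
New equilibrium: buyers pay $81, suppliers receive $63, q = 17. (Wedge: pb − ps = 18.)
Quantity falls by |ΔQ| = |37 − 17| = 20.
DWL = ½ · t · |ΔQ| = ½ · 18 · 20 = $180.

Deadweight loss = $180 million.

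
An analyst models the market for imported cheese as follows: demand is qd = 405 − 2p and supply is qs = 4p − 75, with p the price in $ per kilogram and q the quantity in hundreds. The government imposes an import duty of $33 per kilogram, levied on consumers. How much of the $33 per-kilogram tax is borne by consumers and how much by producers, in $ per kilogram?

Consumers bear $22 per kilogram; producers bear $11 per kilogram.

Before the tax: set 405 − 2p = 4p − 75 → p* = $80, q* = 245.
With the tax collected from consumers, demand (in seller-price terms) shifts: qd = 405 − 2(p + 33).
New equilibrium: consumers pay $102, producers receive $69, q = 201. (Wedge: pb − ps = 33.)
Burden on consumers: $22; on producers: $11. (They sum to $33.)
The less price-elastic side of the market bears the larger share of a per-unit tax.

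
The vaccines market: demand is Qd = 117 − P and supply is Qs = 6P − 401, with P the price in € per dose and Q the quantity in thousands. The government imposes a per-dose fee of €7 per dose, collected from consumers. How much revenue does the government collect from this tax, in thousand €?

Tax revenue = €259 thousand.

Before the tax: set 117 − P = 6P − 401 → P* = €74, Q* = 43.
With the tax collected from consumers, demand (in seller-price terms) shifts: Qd = 117 − (P + 7).
New equilibrium: consumers pay €80, sellers receive €73, Q = 37. (Wedge: Pb − Ps = 7.)
Revenue = t · Q = 7 · 37 = €259.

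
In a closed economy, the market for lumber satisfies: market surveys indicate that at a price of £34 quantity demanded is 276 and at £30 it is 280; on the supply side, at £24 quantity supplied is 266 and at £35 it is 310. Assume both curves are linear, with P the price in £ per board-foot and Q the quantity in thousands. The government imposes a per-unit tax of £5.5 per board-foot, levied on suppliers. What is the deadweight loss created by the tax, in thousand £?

Deadweight loss = £12.1 thousand.

Demand slope: (280 − 276)/(30 − 34) = -1, so Qd = 310 − P.
Supply slope: (310 − 266)/(35 − 24) = 4, so Qs = 4P + 170.
Without the tax, 310 − P = 4P + 170 gives 5P = 140, so P* = £28 and Q* = 282.
With the tax collected from suppliers, supply shifts: Qs = 4(P − 5.5) + 170.
New equilibrium: buyers pay £32.4, suppliers receive £26.9, Q = 277.6. (Wedge: Pb − Ps = 5.5.)
Quantity falls by |ΔQ| = |282 − 277.6| = 4.4.
DWL = ½ · t · |ΔQ| = ½ · 5.5 · 4.4 = £12.1.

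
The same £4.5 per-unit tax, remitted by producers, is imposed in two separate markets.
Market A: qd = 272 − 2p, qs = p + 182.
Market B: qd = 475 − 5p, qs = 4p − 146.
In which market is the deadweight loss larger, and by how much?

Market B, by £15.75.

Market A: pre-tax p* = £30, q* = 212; post-tax q = 209; deadweight loss = £6.75.
Market B: pre-tax p* = £69, q* = 130; post-tax q = 120; deadweight loss = £22.5.
Difference: £6.75 vs £22.5 → market B is larger by £15.75.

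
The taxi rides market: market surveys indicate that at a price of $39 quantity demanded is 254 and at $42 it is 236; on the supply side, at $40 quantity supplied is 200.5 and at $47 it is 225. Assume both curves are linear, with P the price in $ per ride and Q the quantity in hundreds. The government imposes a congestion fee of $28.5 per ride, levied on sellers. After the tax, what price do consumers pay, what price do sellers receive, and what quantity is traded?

Consumers pay $55.5; sellers receive $27; quantity = 155.

Demand slope: (236 − 254)/(42 − 39) = -6, so Qd = 488 − 6P.
Supply slope: (225 − 200.5)/(47 − 40) = 3.5, so Qs = 3.5P + 60.5.
Before the tax: set 488 − 6P = 3.5P + 60.5 → P* = $45, Q* = 218.
With the tax collected from sellers, supply shifts: Qs = 3.5(P − 28.5) + 60.5.
Solving gives Q = 155 with consumers paying $55.5 and sellers receiving $27 (the $28.5 wedge).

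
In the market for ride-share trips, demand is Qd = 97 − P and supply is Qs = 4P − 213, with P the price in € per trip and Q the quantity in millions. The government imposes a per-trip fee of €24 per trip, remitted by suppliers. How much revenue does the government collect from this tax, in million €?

Tax revenue = €379.2 million.

Before the tax: set 97 − P = 4P − 213 → P* = €62, Q* = 35.
With the tax collected from suppliers, supply shifts: Qs = 4(P − 24) − 213.
New equilibrium: buyers pay €81.2, suppliers receive €57.2, Q = 15.8. (Wedge: Pb − Ps = 24.)
Revenue = t · Q = 24 · 15.8 = €379.2.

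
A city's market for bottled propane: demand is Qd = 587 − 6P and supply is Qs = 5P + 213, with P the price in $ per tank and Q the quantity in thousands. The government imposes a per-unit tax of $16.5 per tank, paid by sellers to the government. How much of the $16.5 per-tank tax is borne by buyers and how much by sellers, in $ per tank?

Buyers bear $7.5 per tank; sellers bear $9 per tank.

Without the tax, 587 − 6P = 5P + 213 gives 11P = 374, so P* = $34 and Q* = 383.
With the tax collected from sellers, supply shifts: Qs = 5(P − 16.5) + 213.
New equilibrium: buyers pay $41.5, sellers receive $25, Q = 338. (Wedge: Pb − Ps = 16.5.)
Burden on buyers: $7.5; on sellers: $9. (They sum to $16.5.)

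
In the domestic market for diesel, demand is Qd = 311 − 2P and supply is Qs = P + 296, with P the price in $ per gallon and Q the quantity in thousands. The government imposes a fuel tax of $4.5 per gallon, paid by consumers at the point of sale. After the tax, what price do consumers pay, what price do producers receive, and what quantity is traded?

Without the tax, 311 − 2P = P + 296 gives 3P = 15, so P* = $5 and Q* = 301.
With the tax collected from consumers, demand (in seller-price terms) shifts: Qd = 311 − 2(P + 4.5).
Solving gives Q = 298 with consumers paying $6.5 and producers receiving $2 (the $4.5 wedge).
The less price-elastic side of the market bears the larger share of a per-unit tax.

Consumers pay $6.5; producers receive $2; quantity = 298.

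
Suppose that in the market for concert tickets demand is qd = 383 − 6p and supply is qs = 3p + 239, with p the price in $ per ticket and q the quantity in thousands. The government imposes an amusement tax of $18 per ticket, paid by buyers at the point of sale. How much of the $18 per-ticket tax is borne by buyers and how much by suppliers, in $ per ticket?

Buyers bear $6 per ticket; suppliers bear $12 per ticket.

Before the tax: set 383 − 6p = 3p + 239 → p* = $16, q* = 287.
With the tax collected from buyers, demand (in seller-price terms) shifts: qd = 383 − 6(p + 18).
Solving gives q = 251 with buyers paying $22 and suppliers receiving $4 (the $18 wedge).
Burden on buyers: $6; on suppliers: $12. (They sum to $18.)
The less price-elastic side of the market bears the larger share of a per-unit tax.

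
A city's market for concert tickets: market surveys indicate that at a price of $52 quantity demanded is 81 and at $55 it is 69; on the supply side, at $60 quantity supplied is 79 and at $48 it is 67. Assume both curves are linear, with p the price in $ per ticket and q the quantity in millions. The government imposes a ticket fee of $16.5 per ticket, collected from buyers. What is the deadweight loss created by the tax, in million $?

Deadweight loss = $108.9 million.

Demand slope: (69 − 81)/(55 − 52) = -4, so qd = 289 − 4p.
Supply slope: (67 − 79)/(48 − 60) = 1, so qs = p + 19.
Without the tax, 289 − 4p = p + 19 gives 5p = 270, so p* = $54 and q* = 73.
With the tax collected from buyers, demand (in seller-price terms) shifts: qd = 289 − 4(p + 16.5).
Solving gives q = 59.8 with buyers paying $57.3 and producers receiving $40.8 (the $16.5 wedge).
Quantity falls by |ΔQ| = |73 − 59.8| = 13.2.
DWL = ½ · t · |ΔQ| = ½ · 16.5 · 13.2 = $108.9.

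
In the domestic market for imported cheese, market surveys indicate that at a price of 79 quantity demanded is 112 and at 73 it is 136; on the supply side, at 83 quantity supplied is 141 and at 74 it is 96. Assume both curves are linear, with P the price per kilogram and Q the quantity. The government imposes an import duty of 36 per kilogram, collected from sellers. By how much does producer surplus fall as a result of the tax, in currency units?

Demand slope: (136 − 112)/(73 − 79) = -4, so Qd = 428 − 4P.
Supply slope: (96 − 141)/(74 − 83) = 5, so Qs = 5P − 274.
Without the tax, 428 − 4P = 5P − 274 gives 9P = 702, so P* = 78 and Q* = 116.
With the tax collected from sellers, supply shifts: Qs = 5(P − 36) − 274.
Solving gives Q = 36 with buyers paying 98 and sellers receiving 62 (the 36 wedge).
ΔPS is the trapezoid between Q = 36 and Q = 116 of height 16: ½ · (116 + 36) · 16 = 1216.

Producer surplus falls by 1216.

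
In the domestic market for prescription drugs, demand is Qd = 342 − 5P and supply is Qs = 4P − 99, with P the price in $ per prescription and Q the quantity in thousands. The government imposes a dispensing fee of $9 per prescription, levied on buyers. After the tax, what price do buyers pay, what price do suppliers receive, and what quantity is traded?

Before the tax: set 342 − 5P = 4P − 99 → P* = $49, Q* = 97.
With the tax collected from buyers, demand (in seller-price terms) shifts: Qd = 342 − 5(P + 9).
Solving gives Q = 77 with buyers paying $53 and suppliers receiving $44 (the $9 wedge).

Buyers pay $53; suppliers receive $44; quantity = 77.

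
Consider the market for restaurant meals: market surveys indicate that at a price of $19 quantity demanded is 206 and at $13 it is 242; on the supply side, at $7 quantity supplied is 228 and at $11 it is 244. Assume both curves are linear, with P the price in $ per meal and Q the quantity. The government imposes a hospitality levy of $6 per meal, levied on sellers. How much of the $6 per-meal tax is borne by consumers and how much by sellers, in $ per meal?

Demand slope: (242 − 206)/(13 − 19) = -6, so Qd = 320 − 6P.
Supply slope: (244 − 228)/(11 − 7) = 4, so Qs = 4P + 200.
Before the tax: set 320 − 6P = 4P + 200 → P* = $12, Q* = 248.
With the tax collected from sellers, supply shifts: Qs = 4(P − 6) + 200.
Solving gives Q = 233.6 with consumers paying $14.4 and sellers receiving $8.4 (the $6 wedge).
Burden on consumers: $2.4; on sellers: $3.6. (They sum to $6.)

Consumers bear $2.4 per meal; sellers bear $3.6 per meal.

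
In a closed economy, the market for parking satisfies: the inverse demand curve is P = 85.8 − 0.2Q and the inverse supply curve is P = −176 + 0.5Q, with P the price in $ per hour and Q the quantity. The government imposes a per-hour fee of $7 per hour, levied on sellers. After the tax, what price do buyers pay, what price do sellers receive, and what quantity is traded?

Buyers pay $13; sellers receive $6; quantity = 364.

Inverting to Q(P) form: Qd = 429 − 5P; Qs = 2P + 352.
Without the tax, 429 − 5P = 2P + 352 gives 7P = 77, so P* = $11 and Q* = 374.
With the tax collected from sellers, supply shifts: Qs = 2(P − 7) + 352.
New equilibrium: buyers pay $13, sellers receive $6, Q = 364. (Wedge: Pb − Ps = 7.)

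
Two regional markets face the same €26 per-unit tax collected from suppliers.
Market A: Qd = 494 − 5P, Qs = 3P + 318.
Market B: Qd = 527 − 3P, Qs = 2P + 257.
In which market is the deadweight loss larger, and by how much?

Market A: pre-tax P* = €22, Q* = 384; post-tax Q = 335.25; deadweight loss = €633.75.
Market B: pre-tax P* = €54, Q* = 365; post-tax Q = 333.8; deadweight loss = €405.6.
Difference: €633.75 vs €405.6 → market A is larger by €228.15.

Market A, by €228.15.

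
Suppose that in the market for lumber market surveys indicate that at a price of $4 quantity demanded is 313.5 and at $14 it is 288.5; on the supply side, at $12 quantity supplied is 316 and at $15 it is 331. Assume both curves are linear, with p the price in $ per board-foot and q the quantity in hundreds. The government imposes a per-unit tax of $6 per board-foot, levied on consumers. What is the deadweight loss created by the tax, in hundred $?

Deadweight loss = $30 hundred.

Demand slope: (288.5 − 313.5)/(14 − 4) = -2.5, so qd = 323.5 − 2.5p.
Supply slope: (331 − 316)/(15 − 12) = 5, so qs = 5p + 256.
Before the tax: set 323.5 − 2.5p = 5p + 256 → p* = $9, q* = 301.
With the tax collected from consumers, demand (in seller-price terms) shifts: qd = 323.5 − 2.5(p + 6).
New equilibrium: consumers pay $13, suppliers receive $7, q = 291. (Wedge: pb − ps = 6.)
Quantity falls by |ΔQ| = |301 − 291| = 10.
DWL = ½ · t · |ΔQ| = ½ · 6 · 10 = $30.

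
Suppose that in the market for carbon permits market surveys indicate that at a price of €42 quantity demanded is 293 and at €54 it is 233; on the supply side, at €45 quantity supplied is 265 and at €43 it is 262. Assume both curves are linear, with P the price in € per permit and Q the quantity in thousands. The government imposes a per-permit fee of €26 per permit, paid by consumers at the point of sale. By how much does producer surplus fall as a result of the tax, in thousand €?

Producer surplus falls by €5060 thousand.

Demand slope: (233 − 293)/(54 − 42) = -5, so Qd = 503 − 5P.
Supply slope: (262 − 265)/(43 − 45) = 1.5, so Qs = 1.5P + 197.5.
Before the tax: set 503 − 5P = 1.5P + 197.5 → P* = €47, Q* = 268.
With the tax collected from consumers, demand (in seller-price terms) shifts: Qd = 503 − 5(P + 26).
Solving gives Q = 238 with consumers paying €53 and producers receiving €27 (the €26 wedge).
ΔPS is the trapezoid between Q = 238 and Q = 268 of height €20: ½ · (268 + 238) · 20 = €5060.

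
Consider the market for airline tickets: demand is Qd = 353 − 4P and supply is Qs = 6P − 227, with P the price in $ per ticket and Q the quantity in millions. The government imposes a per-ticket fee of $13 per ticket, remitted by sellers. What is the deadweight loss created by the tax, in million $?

Deadweight loss = $202.8 million.

Before the tax: set 353 − 4P = 6P − 227 → P* = $58, Q* = 121.
With the tax collected from sellers, supply shifts: Qs = 6(P − 13) − 227.
New equilibrium: buyers pay $65.8, sellers receive $52.8, Q = 89.8. (Wedge: Pb − Ps = 13.)
Quantity falls by |ΔQ| = |121 − 89.8| = 31.2.
DWL = ½ · t · |ΔQ| = ½ · 13 · 31.2 = $202.8.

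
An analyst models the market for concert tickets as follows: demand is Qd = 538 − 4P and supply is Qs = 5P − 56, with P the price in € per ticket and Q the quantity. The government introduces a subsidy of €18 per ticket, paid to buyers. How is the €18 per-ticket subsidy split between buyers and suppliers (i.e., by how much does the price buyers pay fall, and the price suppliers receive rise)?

Buyers gain €10 per ticket; suppliers gain €8 per ticket.

Without the subsidy, 538 − 4P = 5P − 56 gives 9P = 594, so P* = €66 and Q* = 274.
With a per-unit subsidy paid to buyers, each effectively pays P − 18, so demand becomes Qd = 538 − 4(P − 18).
New equilibrium: buyers pay €56, suppliers receive €74, Q = 314. (Wedge: Pb − Ps = −18.)
Gain to buyers: €10; to suppliers: €8. (They sum to €18.)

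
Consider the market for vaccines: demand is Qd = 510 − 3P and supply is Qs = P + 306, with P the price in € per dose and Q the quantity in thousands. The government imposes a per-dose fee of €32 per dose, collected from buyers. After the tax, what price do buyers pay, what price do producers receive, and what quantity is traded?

Without the tax, 510 − 3P = P + 306 gives 4P = 204, so P* = €51 and Q* = 357.
With the tax collected from buyers, demand (in seller-price terms) shifts: Qd = 510 − 3(P + 32).
New equilibrium: buyers pay €59, producers receive €27, Q = 333. (Wedge: Pb − Ps = 32.)

Buyers pay €59; producers receive €27; quantity = 333.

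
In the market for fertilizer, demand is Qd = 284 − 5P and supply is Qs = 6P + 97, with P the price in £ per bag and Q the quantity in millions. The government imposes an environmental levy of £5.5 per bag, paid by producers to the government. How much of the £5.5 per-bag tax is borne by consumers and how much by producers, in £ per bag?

Consumers bear £3 per bag; producers bear £2.5 per bag.

Without the tax, 284 − 5P = 6P + 97 gives 11P = 187, so P* = £17 and Q* = 199.
With the tax collected from producers, supply shifts: Qs = 6(P − 5.5) + 97.
Solving gives Q = 184 with consumers paying £20 and producers receiving £14.5 (the £5.5 wedge).
Burden on consumers: £3; on producers: £2.5. (They sum to £5.5.)
The less price-elastic side of the market bears the larger share of a per-unit tax.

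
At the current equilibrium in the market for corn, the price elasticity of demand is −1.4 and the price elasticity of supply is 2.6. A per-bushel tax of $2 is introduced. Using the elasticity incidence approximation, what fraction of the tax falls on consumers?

Incidence ratio: consumers' share ≈ εs / (εs + |εd|) = 2.6 / (2.6 + 1.4) = 0.65.
Supply is the more elastic side, so consumers bear the larger share.

Consumers' share ≈ 0.65.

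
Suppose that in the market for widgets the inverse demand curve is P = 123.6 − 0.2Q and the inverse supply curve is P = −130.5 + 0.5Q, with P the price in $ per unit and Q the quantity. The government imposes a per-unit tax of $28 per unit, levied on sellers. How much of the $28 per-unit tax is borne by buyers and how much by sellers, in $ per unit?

Inverting to Q(P) form: Qd = 618 − 5P; Qs = 2P + 261.
Without the tax, 618 − 5P = 2P + 261 gives 7P = 357, so P* = $51 and Q* = 363.
With the tax collected from sellers, supply shifts: Qs = 2(P − 28) + 261.
Solving gives Q = 323 with buyers paying $59 and sellers receiving $31 (the $28 wedge).
Burden on buyers: $8; on sellers: $20. (They sum to $28.)
The less price-elastic side of the market bears the larger share of a per-unit tax.

Buyers bear $8 per unit; sellers bear $20 per unit.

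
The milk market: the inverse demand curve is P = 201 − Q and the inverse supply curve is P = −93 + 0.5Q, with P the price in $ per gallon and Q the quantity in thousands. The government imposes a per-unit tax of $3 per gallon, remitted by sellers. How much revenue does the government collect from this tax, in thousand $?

Tax revenue = $582 thousand.

Inverting to Q(P) form: Qd = 201 − P; Qs = 2P + 186.
Before the tax: set 201 − P = 2P + 186 → P* = $5, Q* = 196.
With the tax collected from sellers, supply shifts: Qs = 2(P − 3) + 186.
Solving gives Q = 194 with consumers paying $7 and sellers receiving $4 (the $3 wedge).
Revenue = t · Q = 3 · 194 = $582.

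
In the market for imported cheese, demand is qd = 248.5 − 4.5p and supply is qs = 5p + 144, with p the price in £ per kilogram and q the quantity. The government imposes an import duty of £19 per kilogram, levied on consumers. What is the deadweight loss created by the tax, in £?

Before the tax: set 248.5 − 4.5p = 5p + 144 → p* = £11, q* = 199.
With the tax collected from consumers, demand (in seller-price terms) shifts: qd = 248.5 − 4.5(p + 19).
Solving gives q = 154 with consumers paying £21 and sellers receiving £2 (the £19 wedge).
Quantity falls by |ΔQ| = |199 − 154| = 45.
DWL = ½ · t · |ΔQ| = ½ · 19 · 45 = £427.5.

Deadweight loss = £427.5.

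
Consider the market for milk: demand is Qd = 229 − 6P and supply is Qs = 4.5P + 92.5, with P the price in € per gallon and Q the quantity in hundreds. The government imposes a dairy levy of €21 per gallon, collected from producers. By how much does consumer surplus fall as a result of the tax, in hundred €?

Consumer surplus falls by €1116 hundred.

Without the tax, 229 − 6P = 4.5P + 92.5 gives 10.5P = 136.5, so P* = €13 and Q* = 151.
With the tax collected from producers, supply shifts: Qs = 4.5(P − 21) + 92.5.
Solving gives Q = 97 with consumers paying €22 and producers receiving €1 (the €21 wedge).
ΔCS is the trapezoid between Q = 97 and Q = 151 of height €9: ½ · (151 + 97) · 9 = €1116.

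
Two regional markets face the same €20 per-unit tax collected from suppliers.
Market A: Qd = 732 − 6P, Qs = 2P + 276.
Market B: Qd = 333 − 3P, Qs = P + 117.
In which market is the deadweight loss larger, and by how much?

Market A, by €150.

Market A: pre-tax P* = €57, Q* = 390; post-tax Q = 360; deadweight loss = €300.
Market B: pre-tax P* = €54, Q* = 171; post-tax Q = 156; deadweight loss = €150.
Difference: €300 vs €150 → market A is larger by €150.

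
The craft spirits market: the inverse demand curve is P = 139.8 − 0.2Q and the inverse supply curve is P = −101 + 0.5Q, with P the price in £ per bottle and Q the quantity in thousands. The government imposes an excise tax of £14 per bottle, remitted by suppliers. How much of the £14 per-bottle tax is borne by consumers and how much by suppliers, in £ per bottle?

Consumers bear £4 per bottle; suppliers bear £10 per bottle.

Inverting to Q(P) form: Qd = 699 − 5P; Qs = 2P + 202.
Without the tax, 699 − 5P = 2P + 202 gives 7P = 497, so P* = £71 and Q* = 344.
With the tax collected from suppliers, supply shifts: Qs = 2(P − 14) + 202.
New equilibrium: consumers pay £75, suppliers receive £61, Q = 324. (Wedge: Pb − Ps = 14.)
Burden on consumers: £4; on suppliers: £10. (They sum to £14.)
The less price-elastic side of the market bears the larger share of a per-unit tax.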